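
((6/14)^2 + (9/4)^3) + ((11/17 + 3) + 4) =1024729/53312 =19.22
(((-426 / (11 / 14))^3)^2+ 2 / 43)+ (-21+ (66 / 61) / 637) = 75190596749129509735093896977 / 2960014468411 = 25402104466568183.27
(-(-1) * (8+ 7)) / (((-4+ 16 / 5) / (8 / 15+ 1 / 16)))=-715 / 64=-11.17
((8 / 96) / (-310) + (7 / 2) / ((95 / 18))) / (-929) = -46853 / 65661720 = -0.00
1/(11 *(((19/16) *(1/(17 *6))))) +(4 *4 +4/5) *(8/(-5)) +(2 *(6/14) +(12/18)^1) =-17.55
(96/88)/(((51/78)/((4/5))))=1248/935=1.33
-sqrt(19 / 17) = -sqrt(323) / 17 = -1.06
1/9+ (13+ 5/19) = 2287/171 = 13.37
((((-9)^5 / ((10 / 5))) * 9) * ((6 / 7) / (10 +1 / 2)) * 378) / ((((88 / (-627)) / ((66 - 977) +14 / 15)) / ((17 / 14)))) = -63268248214611 / 980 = -64559436953.68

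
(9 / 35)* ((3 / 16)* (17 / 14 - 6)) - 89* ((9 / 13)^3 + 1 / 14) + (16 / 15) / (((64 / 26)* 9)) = -16775385287 / 465060960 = -36.07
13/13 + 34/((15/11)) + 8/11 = 4399/165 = 26.66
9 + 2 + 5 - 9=7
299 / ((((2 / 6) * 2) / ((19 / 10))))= 17043 / 20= 852.15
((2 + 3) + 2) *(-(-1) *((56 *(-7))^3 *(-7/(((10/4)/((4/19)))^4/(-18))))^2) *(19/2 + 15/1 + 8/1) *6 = 263839633689773294061241761792/1326840862578125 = 198847986319262.38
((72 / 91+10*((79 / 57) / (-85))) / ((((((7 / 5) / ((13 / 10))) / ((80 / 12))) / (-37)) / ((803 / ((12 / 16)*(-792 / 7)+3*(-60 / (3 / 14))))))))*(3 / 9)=41.64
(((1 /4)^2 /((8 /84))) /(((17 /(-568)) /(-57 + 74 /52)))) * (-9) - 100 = -1151015 /104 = -11067.45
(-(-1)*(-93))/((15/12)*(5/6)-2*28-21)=2232/1823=1.22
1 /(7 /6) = 0.86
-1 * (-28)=28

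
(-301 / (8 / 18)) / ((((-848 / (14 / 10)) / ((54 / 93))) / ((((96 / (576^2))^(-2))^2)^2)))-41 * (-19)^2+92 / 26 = 1411018795852754940355093348654343 / 106795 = 13212405036310266776113990000.00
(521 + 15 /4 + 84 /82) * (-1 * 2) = -1051.55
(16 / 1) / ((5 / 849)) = 13584 / 5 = 2716.80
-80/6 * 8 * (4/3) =-1280/9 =-142.22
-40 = -40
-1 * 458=-458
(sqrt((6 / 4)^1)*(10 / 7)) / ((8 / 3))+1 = 15*sqrt(6) / 56+1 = 1.66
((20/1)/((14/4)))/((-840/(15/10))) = -1/98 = -0.01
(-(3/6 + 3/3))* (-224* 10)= 3360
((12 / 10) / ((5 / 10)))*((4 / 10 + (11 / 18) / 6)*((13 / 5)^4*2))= 15480062 / 140625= 110.08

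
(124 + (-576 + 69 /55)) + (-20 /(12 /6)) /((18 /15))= -75748 /165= -459.08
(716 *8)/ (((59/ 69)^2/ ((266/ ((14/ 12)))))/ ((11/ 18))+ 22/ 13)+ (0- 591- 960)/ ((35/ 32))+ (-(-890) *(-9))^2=6575015371717116/ 102475135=64162056.21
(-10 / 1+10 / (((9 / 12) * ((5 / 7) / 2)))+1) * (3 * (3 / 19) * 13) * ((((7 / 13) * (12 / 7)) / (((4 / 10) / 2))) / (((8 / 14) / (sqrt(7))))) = 26775 * sqrt(7) / 19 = 3728.42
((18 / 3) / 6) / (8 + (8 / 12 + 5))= 0.07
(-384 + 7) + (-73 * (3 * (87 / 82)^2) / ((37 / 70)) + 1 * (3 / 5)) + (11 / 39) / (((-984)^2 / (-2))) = -2943859089763 / 3492983520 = -842.79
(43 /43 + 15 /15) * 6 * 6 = 72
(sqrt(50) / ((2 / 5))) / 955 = 5 * sqrt(2) / 382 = 0.02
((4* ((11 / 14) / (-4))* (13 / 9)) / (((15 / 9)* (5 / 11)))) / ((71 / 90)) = -4719 / 2485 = -1.90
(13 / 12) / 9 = 13 / 108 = 0.12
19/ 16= 1.19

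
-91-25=-116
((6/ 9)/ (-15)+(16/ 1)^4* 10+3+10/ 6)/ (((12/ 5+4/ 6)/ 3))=14745704/ 23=641117.57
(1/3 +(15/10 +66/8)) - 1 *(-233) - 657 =-4967/12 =-413.92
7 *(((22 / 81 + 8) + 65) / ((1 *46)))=41545 / 3726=11.15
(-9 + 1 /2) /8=-1.06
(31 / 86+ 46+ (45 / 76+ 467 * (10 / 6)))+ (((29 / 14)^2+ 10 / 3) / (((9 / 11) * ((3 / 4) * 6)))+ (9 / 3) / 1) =32310901477 / 38912076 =830.36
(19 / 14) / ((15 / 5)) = 19 / 42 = 0.45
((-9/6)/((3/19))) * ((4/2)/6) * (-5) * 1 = 95/6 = 15.83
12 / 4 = 3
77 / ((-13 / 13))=-77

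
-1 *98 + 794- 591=105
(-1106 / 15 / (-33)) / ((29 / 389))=430234 / 14355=29.97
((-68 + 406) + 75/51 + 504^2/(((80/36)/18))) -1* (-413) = 174953976/85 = 2058282.07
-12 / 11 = -1.09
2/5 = 0.40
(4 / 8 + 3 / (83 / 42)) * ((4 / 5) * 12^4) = 2778624 / 83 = 33477.40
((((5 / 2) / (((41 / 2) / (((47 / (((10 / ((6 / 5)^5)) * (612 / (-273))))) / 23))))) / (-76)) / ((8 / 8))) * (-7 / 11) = -2425059 / 10470246875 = -0.00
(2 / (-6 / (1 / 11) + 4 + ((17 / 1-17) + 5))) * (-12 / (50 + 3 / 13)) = 104 / 12407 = 0.01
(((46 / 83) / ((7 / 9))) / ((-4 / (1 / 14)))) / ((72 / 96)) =-69 / 4067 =-0.02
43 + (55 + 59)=157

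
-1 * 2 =-2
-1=-1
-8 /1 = -8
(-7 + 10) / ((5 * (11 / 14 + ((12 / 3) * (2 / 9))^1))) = 378 / 1055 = 0.36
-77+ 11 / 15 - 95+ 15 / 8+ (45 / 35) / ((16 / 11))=-283093 / 1680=-168.51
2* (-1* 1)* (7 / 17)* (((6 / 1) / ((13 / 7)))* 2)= -1176 / 221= -5.32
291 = 291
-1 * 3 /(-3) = 1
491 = 491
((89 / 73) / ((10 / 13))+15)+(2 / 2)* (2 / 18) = 109693 / 6570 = 16.70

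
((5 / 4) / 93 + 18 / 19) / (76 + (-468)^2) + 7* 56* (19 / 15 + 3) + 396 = 1067776081517 / 516199600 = 2068.53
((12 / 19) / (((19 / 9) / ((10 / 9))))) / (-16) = -15 / 722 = -0.02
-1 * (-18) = 18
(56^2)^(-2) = 1/9834496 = 0.00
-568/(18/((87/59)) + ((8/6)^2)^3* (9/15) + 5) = -20013480/725069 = -27.60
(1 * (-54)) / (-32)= 27 / 16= 1.69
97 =97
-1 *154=-154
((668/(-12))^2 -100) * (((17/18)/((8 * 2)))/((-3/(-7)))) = 3211691/7776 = 413.03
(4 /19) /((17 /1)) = 4 /323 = 0.01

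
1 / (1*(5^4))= 1 / 625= 0.00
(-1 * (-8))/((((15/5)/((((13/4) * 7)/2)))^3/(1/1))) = 753571/1728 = 436.09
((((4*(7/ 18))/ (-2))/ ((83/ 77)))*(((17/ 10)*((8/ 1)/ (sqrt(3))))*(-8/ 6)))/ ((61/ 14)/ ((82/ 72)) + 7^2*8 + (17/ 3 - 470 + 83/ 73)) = -1535792104*sqrt(3)/ 23723461305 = -0.11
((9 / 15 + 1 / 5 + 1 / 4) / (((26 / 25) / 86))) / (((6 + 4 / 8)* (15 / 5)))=4.45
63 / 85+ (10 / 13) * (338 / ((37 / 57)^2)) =71889147 / 116365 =617.79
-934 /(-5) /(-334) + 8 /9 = 2477 /7515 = 0.33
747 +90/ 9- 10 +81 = 828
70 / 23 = 3.04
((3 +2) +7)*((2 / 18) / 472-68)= -288863 / 354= -816.00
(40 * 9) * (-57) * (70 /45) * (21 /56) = -11970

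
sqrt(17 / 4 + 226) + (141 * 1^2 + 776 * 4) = 3260.17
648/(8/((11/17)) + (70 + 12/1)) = 1188/173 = 6.87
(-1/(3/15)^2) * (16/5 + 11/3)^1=-515/3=-171.67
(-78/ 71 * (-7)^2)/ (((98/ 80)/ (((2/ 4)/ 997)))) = -0.02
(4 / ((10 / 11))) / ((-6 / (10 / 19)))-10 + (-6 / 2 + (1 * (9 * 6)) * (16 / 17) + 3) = 40.44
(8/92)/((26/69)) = 3/13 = 0.23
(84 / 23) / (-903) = -4 / 989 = -0.00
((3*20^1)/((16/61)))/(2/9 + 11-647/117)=11895/296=40.19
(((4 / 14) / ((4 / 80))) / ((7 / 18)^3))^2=54419558400 / 5764801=9439.97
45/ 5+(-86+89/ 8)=-527/ 8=-65.88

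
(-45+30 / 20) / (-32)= 87 / 64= 1.36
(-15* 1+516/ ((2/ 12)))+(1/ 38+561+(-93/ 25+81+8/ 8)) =3534291/ 950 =3720.31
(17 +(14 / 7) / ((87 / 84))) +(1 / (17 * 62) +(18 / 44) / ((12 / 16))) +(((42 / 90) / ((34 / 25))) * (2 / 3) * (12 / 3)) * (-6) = 829919 / 59334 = 13.99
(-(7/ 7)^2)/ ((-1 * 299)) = 1/ 299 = 0.00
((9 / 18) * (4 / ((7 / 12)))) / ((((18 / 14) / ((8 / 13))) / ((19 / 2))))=15.59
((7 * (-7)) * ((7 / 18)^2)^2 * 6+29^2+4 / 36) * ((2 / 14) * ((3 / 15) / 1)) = 14598431 / 612360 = 23.84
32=32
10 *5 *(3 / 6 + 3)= 175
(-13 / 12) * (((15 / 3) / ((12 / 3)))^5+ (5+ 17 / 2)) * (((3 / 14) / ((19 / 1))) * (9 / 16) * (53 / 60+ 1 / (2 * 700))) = -0.10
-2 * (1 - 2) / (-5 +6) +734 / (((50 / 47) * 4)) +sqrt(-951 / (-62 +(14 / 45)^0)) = sqrt(58011) / 61 +17449 / 100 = 178.44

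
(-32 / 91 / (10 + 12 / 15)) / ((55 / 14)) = -32 / 3861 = -0.01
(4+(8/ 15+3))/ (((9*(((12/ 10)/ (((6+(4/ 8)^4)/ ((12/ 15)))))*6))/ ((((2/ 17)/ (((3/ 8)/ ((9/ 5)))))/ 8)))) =10961/ 176256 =0.06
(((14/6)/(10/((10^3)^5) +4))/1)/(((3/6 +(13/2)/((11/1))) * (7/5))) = 1375000000000000/3600000000000009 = 0.38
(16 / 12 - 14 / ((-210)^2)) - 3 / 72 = 16271 / 12600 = 1.29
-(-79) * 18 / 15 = 474 / 5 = 94.80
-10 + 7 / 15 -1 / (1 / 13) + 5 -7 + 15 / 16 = -5663 / 240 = -23.60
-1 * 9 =-9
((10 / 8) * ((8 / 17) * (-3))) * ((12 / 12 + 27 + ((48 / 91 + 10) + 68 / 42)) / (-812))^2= -75076000 / 17403838179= -0.00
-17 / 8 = -2.12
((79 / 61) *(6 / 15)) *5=158 / 61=2.59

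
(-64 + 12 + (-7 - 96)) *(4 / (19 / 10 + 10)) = -6200 / 119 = -52.10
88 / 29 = 3.03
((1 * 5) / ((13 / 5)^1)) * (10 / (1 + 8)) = 2.14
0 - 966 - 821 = -1787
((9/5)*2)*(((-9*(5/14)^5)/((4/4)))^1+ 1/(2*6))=150243/1344560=0.11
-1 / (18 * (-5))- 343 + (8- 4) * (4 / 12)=-30749 / 90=-341.66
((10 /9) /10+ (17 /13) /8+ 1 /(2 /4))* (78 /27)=2129 /324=6.57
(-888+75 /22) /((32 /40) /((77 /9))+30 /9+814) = -2043405 /1888256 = -1.08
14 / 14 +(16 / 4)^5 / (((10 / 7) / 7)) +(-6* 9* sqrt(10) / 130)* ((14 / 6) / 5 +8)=25093 / 5 - 1143* sqrt(10) / 325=5007.48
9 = 9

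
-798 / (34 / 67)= -26733 / 17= -1572.53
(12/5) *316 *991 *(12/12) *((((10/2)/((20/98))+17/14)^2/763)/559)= 24351010560/20899333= 1165.16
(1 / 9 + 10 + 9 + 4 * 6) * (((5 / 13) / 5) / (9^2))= 388 / 9477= 0.04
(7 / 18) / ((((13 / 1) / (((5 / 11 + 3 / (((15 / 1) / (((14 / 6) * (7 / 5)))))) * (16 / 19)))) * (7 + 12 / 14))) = 358288 / 100868625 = 0.00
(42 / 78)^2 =0.29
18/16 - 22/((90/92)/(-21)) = 56807/120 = 473.39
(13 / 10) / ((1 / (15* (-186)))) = -3627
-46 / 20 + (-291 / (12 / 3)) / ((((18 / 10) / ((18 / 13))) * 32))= -16843 / 4160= -4.05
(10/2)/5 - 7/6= -1/6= -0.17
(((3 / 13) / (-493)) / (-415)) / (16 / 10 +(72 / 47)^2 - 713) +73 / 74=304113561611185 / 308279501308454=0.99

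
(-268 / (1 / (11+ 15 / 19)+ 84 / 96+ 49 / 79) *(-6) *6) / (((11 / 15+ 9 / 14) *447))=11951170560 / 1204028621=9.93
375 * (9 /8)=3375 /8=421.88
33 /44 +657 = 2631 /4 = 657.75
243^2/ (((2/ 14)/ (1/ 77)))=59049/ 11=5368.09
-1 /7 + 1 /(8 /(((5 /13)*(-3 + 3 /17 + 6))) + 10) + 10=155091 /15638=9.92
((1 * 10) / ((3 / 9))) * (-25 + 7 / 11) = -8040 / 11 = -730.91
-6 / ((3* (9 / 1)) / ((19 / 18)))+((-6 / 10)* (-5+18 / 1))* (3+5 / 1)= -25367 / 405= -62.63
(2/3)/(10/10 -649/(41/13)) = -41/12594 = -0.00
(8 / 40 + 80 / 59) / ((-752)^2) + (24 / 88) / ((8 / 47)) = 2940272409 / 1835060480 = 1.60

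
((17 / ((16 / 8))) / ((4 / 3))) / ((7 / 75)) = 3825 / 56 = 68.30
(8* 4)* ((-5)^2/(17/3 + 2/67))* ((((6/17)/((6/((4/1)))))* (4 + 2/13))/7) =6946560/354263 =19.61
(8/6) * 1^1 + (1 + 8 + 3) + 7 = 61/3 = 20.33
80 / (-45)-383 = -3463 / 9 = -384.78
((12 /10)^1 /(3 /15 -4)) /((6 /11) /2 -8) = 66 /1615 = 0.04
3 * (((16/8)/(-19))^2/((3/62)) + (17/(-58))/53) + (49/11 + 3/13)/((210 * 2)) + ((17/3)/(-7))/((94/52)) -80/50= -76426639853/55937908455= -1.37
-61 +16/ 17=-60.06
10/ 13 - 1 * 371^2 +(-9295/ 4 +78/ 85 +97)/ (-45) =-3040755969/ 22100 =-137590.77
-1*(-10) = 10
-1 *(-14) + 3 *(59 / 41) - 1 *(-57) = 3088 / 41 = 75.32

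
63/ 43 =1.47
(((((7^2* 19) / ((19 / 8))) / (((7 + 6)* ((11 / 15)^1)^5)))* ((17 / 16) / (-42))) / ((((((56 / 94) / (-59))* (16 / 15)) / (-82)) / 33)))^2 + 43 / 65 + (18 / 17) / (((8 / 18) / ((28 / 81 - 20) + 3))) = 41198303222291280151513704477 / 50450683094056960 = 816605458948.57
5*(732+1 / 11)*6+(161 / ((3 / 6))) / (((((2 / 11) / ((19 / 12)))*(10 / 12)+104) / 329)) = 56118199 / 2442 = 22980.43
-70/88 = -35/44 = -0.80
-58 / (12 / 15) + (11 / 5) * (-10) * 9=-541 / 2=-270.50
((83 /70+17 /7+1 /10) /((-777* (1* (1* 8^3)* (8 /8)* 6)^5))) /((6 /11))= -143 /4464228033528116281344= -0.00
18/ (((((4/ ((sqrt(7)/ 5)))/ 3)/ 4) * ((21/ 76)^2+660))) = 103968 * sqrt(7)/ 6354335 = 0.04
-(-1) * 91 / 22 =91 / 22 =4.14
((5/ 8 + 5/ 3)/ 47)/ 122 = 55/ 137616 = 0.00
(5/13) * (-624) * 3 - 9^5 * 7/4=-416223/4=-104055.75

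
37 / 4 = 9.25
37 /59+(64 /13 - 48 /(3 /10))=-118463 /767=-154.45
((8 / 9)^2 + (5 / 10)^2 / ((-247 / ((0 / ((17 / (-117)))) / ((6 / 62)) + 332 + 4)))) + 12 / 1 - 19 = -131045 / 20007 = -6.55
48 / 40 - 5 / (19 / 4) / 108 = 3053 / 2565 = 1.19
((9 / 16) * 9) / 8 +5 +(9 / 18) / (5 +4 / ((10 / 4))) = 24113 / 4224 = 5.71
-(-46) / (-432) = -23 / 216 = -0.11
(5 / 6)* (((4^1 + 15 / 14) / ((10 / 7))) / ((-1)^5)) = -71 / 24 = -2.96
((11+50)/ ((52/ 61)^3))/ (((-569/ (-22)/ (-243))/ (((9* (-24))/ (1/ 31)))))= 30977313915141/ 5000372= 6195001.87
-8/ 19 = -0.42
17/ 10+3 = 47/ 10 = 4.70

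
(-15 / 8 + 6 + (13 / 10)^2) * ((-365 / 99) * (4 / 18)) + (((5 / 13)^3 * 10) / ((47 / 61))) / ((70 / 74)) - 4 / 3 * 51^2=-44720981090767 / 12880527660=-3471.98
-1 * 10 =-10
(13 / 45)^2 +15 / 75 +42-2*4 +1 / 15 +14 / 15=71449 / 2025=35.28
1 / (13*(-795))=-1 / 10335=-0.00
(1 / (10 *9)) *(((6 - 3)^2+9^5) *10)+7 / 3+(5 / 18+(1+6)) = 118289 / 18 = 6571.61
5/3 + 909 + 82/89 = 243394/267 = 911.59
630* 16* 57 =574560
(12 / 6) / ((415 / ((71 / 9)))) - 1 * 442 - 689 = -4224143 / 3735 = -1130.96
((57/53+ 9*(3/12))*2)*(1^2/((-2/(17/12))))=-3995/848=-4.71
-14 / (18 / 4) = -28 / 9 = -3.11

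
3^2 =9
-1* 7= -7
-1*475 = -475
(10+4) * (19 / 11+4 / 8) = 343 / 11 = 31.18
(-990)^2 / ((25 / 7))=274428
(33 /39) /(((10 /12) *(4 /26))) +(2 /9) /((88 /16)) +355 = 179012 /495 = 361.64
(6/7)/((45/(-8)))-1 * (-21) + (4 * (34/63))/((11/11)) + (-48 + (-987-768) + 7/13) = -7286869/4095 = -1779.46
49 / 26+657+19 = 17625 / 26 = 677.88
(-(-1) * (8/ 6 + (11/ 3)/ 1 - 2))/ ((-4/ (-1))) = 3/ 4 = 0.75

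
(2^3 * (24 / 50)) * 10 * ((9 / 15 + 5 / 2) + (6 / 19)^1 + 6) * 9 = 1545696 / 475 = 3254.10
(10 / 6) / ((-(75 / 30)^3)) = -8 / 75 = -0.11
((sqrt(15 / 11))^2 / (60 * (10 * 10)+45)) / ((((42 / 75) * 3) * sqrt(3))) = 25 * sqrt(3) / 558558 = 0.00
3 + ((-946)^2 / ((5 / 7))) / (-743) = -6253267 / 3715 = -1683.25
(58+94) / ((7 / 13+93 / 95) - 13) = -187720 / 14181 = -13.24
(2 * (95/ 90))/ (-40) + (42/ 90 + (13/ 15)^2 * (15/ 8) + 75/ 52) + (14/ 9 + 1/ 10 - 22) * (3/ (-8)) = 20393/ 1872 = 10.89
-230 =-230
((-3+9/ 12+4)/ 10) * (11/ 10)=77/ 400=0.19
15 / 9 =5 / 3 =1.67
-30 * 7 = -210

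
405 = 405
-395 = -395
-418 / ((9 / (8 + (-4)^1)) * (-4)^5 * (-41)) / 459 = -209 / 21679488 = -0.00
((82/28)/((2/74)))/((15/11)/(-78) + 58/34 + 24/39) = 3687827/78407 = 47.03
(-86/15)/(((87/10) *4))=-43/261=-0.16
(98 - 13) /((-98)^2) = 85 /9604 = 0.01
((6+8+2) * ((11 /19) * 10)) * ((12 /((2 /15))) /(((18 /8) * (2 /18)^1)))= 633600 /19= 33347.37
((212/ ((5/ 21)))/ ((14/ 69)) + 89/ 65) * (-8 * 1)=-456536/ 13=-35118.15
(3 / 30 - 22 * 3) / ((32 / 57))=-37563 / 320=-117.38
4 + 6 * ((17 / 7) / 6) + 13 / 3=226 / 21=10.76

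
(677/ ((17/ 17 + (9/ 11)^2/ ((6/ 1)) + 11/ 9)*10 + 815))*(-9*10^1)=-6635277/ 91295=-72.68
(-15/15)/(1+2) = -0.33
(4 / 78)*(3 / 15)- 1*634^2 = -78381418 / 195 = -401955.99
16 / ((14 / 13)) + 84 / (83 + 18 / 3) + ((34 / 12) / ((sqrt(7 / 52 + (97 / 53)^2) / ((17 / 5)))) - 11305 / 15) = -1379071 / 1869 + 15317 *sqrt(6616103) / 7633965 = -732.70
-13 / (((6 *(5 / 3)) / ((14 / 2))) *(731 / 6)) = -273 / 3655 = -0.07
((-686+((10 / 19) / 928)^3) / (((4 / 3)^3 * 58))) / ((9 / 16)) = -1410133126176393 / 158965444739072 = -8.87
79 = 79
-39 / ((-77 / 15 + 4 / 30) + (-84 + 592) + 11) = -39 / 514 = -0.08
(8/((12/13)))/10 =13/15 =0.87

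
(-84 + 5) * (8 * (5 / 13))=-3160 / 13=-243.08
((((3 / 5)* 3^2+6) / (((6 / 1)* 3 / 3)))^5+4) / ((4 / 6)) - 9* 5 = -371703 / 200000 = -1.86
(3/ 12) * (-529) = -132.25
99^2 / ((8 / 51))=499851 / 8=62481.38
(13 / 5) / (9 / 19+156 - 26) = 247 / 12395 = 0.02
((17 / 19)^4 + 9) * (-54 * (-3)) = 203538420 / 130321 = 1561.82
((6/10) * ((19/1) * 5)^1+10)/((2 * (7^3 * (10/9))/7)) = 603/980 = 0.62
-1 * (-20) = 20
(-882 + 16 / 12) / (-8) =1321 / 12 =110.08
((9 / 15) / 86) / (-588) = -1 / 84280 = -0.00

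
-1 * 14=-14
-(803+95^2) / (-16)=2457 / 4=614.25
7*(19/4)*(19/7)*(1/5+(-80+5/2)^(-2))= 1736049/96100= 18.07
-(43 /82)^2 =-1849 /6724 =-0.27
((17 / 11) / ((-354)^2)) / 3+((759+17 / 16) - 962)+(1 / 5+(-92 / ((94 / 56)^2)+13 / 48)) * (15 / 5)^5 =-732816315215203 / 91351604520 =-8021.93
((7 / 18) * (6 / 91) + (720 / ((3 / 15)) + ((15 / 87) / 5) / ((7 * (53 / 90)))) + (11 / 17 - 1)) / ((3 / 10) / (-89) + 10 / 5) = 22852802488630 / 12675726609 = 1802.88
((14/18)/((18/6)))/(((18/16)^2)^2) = 28672/177147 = 0.16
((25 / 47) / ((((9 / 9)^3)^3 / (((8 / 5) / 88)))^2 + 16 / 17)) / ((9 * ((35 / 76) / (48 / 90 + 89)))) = 1735156 / 456950403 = 0.00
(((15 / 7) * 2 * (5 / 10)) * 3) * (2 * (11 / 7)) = 990 / 49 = 20.20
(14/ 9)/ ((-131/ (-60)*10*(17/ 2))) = 56/ 6681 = 0.01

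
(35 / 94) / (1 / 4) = 70 / 47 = 1.49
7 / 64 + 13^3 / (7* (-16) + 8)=-1345 / 64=-21.02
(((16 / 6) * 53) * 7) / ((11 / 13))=38584 / 33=1169.21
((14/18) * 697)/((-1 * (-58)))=4879/522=9.35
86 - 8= 78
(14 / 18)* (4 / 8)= 7 / 18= 0.39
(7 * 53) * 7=2597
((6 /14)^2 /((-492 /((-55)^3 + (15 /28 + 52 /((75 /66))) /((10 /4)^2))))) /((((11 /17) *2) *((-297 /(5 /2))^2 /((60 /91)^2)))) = 2062264951 /1395022866237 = 0.00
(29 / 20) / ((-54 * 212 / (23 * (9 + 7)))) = -667 / 14310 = -0.05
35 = 35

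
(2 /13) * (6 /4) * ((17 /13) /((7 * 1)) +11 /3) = 0.89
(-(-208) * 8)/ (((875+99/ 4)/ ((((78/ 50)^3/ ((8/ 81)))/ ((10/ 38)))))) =75954894912/ 281171875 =270.14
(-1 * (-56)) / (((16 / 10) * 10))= 7 / 2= 3.50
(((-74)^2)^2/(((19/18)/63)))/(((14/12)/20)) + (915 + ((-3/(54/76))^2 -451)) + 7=47218062784945/1539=30681002459.35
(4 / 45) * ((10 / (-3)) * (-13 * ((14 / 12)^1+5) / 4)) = 481 / 81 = 5.94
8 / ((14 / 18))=72 / 7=10.29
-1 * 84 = -84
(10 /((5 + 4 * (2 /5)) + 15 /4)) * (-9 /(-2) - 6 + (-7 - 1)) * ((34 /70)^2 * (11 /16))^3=-610414982441 /15586139520000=-0.04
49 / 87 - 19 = -1604 / 87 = -18.44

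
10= 10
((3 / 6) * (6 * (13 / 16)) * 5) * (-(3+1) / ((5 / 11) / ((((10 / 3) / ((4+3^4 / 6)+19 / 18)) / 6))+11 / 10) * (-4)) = 7150 / 597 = 11.98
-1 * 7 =-7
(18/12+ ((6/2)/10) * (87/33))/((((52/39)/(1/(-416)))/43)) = -8127/45760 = -0.18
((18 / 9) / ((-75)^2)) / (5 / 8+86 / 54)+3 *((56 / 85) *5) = 50295816 / 5089375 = 9.88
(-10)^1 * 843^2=-7106490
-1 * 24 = -24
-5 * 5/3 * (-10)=83.33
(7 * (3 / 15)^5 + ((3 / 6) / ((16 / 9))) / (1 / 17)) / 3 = 478349 / 300000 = 1.59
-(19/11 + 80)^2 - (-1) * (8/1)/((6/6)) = -807233/121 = -6671.35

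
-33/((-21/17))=187/7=26.71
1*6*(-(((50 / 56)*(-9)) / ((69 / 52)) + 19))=-12504 / 161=-77.66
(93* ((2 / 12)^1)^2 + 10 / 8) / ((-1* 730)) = -23 / 4380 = -0.01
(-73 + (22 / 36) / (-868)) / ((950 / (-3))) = 1140563 / 4947600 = 0.23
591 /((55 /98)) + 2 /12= 1053.22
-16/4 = -4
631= 631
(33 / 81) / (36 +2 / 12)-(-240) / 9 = 52102 / 1953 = 26.68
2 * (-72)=-144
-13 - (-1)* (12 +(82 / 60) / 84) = -2479 / 2520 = -0.98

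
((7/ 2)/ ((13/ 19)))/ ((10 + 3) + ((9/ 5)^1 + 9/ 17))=11305/ 33878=0.33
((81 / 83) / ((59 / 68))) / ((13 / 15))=82620 / 63661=1.30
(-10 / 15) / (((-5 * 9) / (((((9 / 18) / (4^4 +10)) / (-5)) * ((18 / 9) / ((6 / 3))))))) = -0.00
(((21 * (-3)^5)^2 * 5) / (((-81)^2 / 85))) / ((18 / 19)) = 3561075 / 2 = 1780537.50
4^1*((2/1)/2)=4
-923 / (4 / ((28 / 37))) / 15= -6461 / 555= -11.64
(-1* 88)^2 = 7744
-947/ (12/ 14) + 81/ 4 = -13015/ 12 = -1084.58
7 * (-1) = -7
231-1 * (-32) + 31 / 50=13181 / 50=263.62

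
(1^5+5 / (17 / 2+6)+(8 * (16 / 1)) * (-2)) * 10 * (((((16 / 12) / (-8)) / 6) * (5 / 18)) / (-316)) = -184625 / 2969136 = -0.06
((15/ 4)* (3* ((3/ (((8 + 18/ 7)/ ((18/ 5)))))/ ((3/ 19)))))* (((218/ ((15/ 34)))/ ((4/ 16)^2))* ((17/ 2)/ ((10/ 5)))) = 452480364/ 185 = 2445839.81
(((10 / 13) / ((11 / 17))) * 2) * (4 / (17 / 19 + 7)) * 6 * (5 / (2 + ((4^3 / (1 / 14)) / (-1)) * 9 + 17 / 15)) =-77520 / 17290559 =-0.00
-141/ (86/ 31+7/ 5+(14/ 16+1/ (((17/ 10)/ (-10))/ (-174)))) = -990760/ 7227479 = -0.14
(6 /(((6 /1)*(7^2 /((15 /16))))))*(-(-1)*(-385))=-825 /112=-7.37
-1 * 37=-37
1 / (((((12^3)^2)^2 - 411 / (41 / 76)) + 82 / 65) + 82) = 2665 / 23761407692793792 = 0.00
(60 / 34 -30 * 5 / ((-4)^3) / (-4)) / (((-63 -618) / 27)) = -23085 / 493952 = -0.05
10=10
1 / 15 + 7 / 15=8 / 15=0.53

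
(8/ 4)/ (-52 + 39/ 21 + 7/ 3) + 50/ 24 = 6149/ 3012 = 2.04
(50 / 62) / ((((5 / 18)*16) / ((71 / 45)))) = 71 / 248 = 0.29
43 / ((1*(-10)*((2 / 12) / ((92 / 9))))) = -263.73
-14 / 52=-7 / 26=-0.27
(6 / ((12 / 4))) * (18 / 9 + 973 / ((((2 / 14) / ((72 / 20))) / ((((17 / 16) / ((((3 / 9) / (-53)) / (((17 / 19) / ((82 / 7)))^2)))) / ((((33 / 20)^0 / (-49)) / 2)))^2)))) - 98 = 215638050809274842076691 / 471367679079680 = 457473136.96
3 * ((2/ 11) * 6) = 36/ 11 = 3.27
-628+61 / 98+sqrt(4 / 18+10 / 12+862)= -61483 / 98+sqrt(31070) / 6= -598.00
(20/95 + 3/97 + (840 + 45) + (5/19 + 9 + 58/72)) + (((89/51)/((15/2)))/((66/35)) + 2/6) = 33341543711/37221228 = 895.77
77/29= 2.66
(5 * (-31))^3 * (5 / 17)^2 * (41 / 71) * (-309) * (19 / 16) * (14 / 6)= 52288697715625 / 328304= 159269146.02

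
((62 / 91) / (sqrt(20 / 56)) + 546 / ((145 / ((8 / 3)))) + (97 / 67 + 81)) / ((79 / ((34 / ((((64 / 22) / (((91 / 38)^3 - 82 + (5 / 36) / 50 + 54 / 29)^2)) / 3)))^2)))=34633165654649922642623037084341647117943959 * sqrt(70) / 840100361521221280735486589030400000 + 250959738725837937838075506108610232807906623937 / 8968763749646884332247529903769600000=28326444135.72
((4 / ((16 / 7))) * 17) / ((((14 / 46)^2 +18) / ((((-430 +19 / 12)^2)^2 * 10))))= 12933442358117090915 / 23348736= 553924733146.89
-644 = -644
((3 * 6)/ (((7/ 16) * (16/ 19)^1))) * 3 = 1026/ 7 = 146.57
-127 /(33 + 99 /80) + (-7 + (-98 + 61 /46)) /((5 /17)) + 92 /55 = -223341979 /629970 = -354.53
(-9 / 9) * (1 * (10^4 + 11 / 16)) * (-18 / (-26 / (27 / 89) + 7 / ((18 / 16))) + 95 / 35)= -441790371 / 15022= -29409.56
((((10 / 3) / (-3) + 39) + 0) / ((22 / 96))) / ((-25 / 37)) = -18352 / 75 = -244.69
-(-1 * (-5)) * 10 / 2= -25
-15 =-15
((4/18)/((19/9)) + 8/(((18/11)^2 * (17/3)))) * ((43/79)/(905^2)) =0.00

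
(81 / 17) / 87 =27 / 493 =0.05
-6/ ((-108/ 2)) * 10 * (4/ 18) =20/ 81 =0.25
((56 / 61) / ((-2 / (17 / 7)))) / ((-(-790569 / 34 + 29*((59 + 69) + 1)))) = -2312 / 40465875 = -0.00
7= 7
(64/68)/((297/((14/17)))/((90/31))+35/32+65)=17920/3623601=0.00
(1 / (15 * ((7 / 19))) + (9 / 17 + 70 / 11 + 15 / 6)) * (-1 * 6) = -375971 / 6545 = -57.44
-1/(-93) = 1/93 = 0.01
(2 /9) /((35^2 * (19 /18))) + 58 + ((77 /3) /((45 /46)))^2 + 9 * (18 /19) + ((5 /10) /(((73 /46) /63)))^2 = 4155340688347 /3616786971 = 1148.90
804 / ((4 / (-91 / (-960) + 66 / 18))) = 241937 / 320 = 756.05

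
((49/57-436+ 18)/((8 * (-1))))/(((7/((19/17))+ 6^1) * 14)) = 23777/78288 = 0.30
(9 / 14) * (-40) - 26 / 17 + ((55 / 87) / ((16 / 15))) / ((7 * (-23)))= -34603299 / 1269968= -27.25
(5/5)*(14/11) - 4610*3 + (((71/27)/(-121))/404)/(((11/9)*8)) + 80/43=-7672959350381/554931168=-13826.87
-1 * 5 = -5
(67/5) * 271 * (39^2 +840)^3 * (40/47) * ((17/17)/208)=238963766443317/1222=195551363701.57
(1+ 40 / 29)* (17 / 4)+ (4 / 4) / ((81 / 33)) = 32947 / 3132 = 10.52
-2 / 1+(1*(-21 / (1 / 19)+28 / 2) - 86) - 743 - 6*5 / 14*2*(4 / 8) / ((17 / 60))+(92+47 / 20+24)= -2630407 / 2380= -1105.21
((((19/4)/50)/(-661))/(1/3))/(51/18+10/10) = -171/1520300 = -0.00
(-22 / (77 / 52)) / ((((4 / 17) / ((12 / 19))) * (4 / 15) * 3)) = -6630 / 133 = -49.85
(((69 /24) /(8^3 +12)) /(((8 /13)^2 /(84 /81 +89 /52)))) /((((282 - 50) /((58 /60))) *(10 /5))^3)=1153841 /3204414701568000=0.00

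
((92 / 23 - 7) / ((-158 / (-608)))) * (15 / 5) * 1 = -2736 / 79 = -34.63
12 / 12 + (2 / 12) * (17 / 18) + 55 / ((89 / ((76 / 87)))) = 473105 / 278748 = 1.70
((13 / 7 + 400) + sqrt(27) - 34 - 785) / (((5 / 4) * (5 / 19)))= -1252.32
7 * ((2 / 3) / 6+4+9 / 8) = 2639 / 72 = 36.65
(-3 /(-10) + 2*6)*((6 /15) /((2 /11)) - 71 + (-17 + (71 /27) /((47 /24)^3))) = -5456071761 /5191150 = -1051.03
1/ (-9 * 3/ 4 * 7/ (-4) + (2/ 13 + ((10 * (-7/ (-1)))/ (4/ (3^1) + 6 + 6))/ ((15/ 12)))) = 0.06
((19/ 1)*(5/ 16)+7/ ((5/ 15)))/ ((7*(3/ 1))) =431/ 336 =1.28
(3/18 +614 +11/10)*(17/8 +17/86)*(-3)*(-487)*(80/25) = 7182247754/1075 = 6681160.70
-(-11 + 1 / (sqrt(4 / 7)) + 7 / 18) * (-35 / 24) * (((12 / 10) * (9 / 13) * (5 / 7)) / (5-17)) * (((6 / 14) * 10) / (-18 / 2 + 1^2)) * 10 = -23875 / 5824 + 1125 * sqrt(7) / 5824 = -3.59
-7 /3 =-2.33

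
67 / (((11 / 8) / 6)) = 3216 / 11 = 292.36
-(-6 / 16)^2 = -9 / 64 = -0.14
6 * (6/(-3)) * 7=-84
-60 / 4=-15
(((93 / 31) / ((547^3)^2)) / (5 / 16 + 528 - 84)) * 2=96 / 190428730521264812861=0.00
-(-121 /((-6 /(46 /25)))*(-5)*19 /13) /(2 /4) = 105754 /195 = 542.33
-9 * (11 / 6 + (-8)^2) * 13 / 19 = -15405 / 38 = -405.39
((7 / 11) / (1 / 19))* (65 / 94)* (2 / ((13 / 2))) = 1330 / 517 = 2.57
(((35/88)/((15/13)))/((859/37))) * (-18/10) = -10101/377960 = -0.03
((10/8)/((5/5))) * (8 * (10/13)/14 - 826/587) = -129215/106834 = -1.21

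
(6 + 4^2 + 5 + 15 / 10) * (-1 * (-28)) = 798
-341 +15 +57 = -269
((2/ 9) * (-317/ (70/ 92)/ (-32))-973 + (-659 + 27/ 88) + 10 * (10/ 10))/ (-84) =22436567/ 1164240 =19.27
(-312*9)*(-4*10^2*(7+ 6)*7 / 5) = 20442240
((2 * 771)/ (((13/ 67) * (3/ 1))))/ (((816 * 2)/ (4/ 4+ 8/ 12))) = 86095/ 31824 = 2.71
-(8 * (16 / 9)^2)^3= -8589934592 / 531441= -16163.48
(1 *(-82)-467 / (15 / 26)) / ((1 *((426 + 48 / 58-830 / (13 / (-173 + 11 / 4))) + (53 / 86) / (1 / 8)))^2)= -14056460315248 / 2013947177764401735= -0.00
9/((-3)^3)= -1/3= -0.33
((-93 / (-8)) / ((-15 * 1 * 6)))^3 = -29791 / 13824000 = -0.00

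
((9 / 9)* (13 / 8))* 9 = 117 / 8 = 14.62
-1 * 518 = -518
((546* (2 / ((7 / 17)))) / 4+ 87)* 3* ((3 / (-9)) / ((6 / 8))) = -1000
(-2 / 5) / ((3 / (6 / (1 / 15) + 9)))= -13.20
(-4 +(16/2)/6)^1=-8/3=-2.67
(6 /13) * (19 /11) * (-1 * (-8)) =912 /143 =6.38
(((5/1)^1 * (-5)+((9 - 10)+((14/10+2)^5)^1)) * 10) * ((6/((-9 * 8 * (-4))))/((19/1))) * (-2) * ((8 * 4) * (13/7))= -7327112/13125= -558.26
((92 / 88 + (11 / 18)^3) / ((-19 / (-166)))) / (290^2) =6781847 / 51254240400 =0.00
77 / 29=2.66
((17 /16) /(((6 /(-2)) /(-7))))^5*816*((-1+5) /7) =57954303169 /1327104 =43669.75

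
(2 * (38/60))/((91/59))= 1121/1365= 0.82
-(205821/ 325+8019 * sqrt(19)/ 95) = -1001.23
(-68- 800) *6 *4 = -20832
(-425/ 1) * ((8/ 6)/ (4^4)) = -425/ 192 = -2.21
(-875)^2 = 765625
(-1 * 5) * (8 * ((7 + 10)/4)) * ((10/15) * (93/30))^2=-32674/45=-726.09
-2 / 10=-1 / 5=-0.20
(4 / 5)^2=16 / 25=0.64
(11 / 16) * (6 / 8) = 33 / 64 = 0.52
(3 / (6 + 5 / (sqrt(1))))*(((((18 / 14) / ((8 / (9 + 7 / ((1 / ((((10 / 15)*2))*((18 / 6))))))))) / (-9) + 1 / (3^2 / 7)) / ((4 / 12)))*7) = 59 / 88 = 0.67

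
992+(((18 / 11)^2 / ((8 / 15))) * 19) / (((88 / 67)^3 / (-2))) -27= 72628964225 / 82458112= 880.80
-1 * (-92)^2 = -8464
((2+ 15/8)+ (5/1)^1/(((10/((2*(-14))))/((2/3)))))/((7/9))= -393/56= -7.02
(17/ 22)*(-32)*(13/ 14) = -1768/ 77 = -22.96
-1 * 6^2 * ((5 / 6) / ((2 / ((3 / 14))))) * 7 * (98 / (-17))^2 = -216090 / 289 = -747.72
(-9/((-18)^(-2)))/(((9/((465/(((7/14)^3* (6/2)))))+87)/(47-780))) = 883470240/35963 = 24566.09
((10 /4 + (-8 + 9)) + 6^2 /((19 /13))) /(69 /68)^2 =2471528 /90459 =27.32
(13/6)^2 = 169/36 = 4.69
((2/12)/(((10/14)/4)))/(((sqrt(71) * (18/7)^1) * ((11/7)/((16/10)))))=2744 * sqrt(71)/527175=0.04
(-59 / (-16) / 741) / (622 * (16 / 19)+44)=59 / 6731712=0.00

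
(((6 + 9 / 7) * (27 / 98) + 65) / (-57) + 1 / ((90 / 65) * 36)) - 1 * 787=-3328393307 / 4223016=-788.16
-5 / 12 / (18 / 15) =-25 / 72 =-0.35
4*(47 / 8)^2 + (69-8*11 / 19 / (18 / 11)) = 558779 / 2736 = 204.23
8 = 8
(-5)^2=25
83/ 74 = 1.12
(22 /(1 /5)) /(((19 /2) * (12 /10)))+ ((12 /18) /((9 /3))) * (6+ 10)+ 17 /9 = 15.09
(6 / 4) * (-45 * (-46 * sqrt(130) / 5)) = 621 * sqrt(130) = 7080.49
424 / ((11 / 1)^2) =424 / 121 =3.50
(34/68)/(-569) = -1/1138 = -0.00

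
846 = 846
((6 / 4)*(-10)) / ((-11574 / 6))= 5 / 643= 0.01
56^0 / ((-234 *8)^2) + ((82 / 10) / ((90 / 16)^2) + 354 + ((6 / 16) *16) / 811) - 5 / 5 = 353.27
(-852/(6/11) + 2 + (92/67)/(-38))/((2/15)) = -14894445/1273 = -11700.27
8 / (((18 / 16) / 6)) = 128 / 3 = 42.67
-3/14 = -0.21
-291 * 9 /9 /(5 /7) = -2037 /5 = -407.40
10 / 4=5 / 2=2.50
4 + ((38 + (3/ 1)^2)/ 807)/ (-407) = 1313749/ 328449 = 4.00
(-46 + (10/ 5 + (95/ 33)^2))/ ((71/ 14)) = -544474/ 77319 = -7.04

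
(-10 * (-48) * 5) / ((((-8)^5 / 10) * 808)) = -375 / 413696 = -0.00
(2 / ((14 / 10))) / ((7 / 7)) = 10 / 7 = 1.43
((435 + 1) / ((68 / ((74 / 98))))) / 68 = 4033 / 56644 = 0.07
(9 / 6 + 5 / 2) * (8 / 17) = 32 / 17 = 1.88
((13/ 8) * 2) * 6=39/ 2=19.50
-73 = -73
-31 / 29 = -1.07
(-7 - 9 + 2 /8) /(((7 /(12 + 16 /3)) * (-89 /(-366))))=-14274 /89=-160.38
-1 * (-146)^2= -21316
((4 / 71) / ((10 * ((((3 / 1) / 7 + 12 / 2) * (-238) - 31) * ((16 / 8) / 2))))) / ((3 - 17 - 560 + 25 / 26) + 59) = 0.00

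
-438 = -438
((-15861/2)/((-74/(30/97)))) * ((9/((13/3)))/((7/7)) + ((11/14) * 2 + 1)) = 100638045/653198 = 154.07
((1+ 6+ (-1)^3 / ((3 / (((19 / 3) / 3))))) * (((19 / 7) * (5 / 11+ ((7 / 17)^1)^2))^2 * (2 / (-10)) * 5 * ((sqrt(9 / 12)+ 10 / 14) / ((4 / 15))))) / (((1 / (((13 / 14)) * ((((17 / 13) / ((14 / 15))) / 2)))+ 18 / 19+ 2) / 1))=-26365996000 * sqrt(3) / 3490360797 - 263659960000 / 24432525579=-23.88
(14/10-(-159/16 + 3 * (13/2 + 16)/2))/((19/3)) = -5379/1520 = -3.54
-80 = -80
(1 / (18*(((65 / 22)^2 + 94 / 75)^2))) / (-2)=-36602500 / 131312741641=-0.00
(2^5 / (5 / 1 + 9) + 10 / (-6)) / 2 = 13 / 42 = 0.31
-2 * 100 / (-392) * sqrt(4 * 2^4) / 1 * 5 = 1000 / 49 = 20.41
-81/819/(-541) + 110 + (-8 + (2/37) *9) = 186684285/1821547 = 102.49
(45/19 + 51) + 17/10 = 10463/190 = 55.07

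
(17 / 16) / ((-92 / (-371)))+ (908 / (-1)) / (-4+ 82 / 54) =36510121 / 98624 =370.20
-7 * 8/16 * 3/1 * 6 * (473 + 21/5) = -150318/5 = -30063.60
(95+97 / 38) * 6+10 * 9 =12831 / 19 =675.32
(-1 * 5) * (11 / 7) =-55 / 7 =-7.86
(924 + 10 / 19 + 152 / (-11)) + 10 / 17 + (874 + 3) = 6353817 / 3553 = 1788.30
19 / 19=1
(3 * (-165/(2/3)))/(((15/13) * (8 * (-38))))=1287/608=2.12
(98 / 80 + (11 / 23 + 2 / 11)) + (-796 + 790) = -41643 / 10120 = -4.11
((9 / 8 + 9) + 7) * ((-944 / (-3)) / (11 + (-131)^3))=-8083 / 3372120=-0.00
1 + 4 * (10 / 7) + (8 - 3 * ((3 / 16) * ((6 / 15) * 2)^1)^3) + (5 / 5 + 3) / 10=845833 / 56000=15.10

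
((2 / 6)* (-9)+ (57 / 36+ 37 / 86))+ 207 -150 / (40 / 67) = -11671 / 258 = -45.24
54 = 54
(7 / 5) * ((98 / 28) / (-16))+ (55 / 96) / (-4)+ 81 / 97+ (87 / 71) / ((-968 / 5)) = 606784319 / 1599987840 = 0.38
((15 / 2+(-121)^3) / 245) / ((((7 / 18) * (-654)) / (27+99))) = 95663889 / 26705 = 3582.25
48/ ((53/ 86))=4128/ 53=77.89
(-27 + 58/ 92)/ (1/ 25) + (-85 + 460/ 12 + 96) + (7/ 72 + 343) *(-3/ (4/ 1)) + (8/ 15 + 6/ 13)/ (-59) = -867.25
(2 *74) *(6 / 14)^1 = 444 / 7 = 63.43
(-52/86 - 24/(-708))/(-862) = 724/1093447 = 0.00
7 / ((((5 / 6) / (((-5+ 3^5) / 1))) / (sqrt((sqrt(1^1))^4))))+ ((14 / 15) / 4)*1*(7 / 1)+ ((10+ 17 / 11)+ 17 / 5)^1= 665207 / 330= 2015.78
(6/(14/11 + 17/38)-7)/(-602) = 2525/432838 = 0.01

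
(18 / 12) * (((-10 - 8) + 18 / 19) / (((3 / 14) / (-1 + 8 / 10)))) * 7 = 15876 / 95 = 167.12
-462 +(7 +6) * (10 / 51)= -23432 / 51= -459.45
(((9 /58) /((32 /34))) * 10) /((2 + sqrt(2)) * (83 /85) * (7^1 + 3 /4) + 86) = 1117974825 /67811067604 - 167309325 * sqrt(2) /135622135208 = 0.01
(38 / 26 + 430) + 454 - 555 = 4296 / 13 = 330.46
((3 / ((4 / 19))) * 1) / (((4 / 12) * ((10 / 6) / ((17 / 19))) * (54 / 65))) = 221 / 8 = 27.62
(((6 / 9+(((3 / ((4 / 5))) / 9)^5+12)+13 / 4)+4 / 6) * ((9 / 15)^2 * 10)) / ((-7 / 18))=-4129589 / 26880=-153.63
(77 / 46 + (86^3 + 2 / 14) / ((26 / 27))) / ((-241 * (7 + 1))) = -691235765 / 2017652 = -342.59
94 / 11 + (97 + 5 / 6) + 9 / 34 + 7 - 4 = 61510 / 561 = 109.64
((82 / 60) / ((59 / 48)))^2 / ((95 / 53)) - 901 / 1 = -900.31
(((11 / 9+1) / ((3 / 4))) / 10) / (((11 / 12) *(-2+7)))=32 / 495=0.06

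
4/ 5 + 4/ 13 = 72/ 65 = 1.11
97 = 97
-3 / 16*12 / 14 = -9 / 56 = -0.16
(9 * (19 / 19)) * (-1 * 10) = -90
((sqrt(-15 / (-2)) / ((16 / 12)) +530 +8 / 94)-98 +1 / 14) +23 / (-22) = 3 *sqrt(30) / 8 +1560191 / 3619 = 433.17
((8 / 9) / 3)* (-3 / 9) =-8 / 81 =-0.10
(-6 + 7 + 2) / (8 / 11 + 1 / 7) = 231 / 67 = 3.45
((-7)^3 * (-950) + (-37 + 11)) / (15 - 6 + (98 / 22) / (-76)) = 272388864 / 7475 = 36439.98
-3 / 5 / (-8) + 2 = 83 / 40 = 2.08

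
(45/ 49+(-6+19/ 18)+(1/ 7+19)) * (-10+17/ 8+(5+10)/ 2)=-13333/ 2352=-5.67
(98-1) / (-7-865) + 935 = 815223 / 872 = 934.89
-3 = -3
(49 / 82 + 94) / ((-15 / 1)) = -6.31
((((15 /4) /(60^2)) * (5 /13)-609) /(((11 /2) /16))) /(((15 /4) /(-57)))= 57762394 /2145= 26928.86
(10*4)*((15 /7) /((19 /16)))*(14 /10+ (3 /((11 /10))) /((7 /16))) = 5642880 /10241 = 551.01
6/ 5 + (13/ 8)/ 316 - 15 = -174367/ 12640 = -13.79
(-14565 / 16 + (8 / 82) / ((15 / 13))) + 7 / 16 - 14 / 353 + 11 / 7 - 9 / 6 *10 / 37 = -408736041563 / 449820840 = -908.66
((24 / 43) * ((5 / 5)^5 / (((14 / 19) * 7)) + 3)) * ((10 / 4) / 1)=9390 / 2107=4.46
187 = 187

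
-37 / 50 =-0.74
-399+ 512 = 113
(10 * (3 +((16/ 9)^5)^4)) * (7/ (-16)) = -42313680241385222092240265/ 97261323672455430408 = -435051.45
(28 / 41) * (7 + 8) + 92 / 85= 39472 / 3485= 11.33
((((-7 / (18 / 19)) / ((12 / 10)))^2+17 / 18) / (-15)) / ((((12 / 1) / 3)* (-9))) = 453241 / 6298560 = 0.07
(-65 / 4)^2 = 4225 / 16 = 264.06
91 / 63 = 13 / 9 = 1.44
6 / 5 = 1.20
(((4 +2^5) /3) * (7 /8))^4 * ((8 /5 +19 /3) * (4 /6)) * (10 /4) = 2571471 /16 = 160716.94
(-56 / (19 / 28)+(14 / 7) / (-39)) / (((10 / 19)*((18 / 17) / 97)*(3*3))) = -10090231 / 6318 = -1597.06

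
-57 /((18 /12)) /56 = -19 /28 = -0.68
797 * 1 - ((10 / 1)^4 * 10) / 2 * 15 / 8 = -92953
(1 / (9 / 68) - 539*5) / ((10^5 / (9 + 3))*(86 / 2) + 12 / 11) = -266057 / 35475108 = -0.01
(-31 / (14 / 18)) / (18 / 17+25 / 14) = -9486 / 677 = -14.01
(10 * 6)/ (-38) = -30/ 19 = -1.58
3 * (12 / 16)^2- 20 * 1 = -293 / 16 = -18.31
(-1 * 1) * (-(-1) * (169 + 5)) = -174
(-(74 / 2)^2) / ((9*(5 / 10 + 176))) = -2738 / 3177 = -0.86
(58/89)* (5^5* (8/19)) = 1450000/1691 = 857.48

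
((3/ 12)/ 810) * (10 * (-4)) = -1/ 81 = -0.01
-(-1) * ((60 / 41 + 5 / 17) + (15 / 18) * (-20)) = -31175 / 2091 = -14.91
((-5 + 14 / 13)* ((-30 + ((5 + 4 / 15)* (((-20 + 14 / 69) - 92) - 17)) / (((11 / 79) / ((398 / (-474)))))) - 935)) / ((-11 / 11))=1814800184 / 148005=12261.75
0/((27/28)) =0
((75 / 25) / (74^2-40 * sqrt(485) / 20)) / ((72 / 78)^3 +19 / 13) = 6591 * sqrt(485) / 74047058602 +9023079 / 37023529301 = 0.00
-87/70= -1.24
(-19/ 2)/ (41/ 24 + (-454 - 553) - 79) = 228/ 26023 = 0.01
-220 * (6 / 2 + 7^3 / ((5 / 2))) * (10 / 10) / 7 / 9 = -30844 / 63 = -489.59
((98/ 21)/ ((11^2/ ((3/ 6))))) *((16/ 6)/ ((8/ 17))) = 119/ 1089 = 0.11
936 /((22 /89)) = 41652 /11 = 3786.55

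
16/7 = 2.29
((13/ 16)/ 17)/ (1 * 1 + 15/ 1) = 13/ 4352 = 0.00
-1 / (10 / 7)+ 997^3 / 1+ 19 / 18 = 44596213801 / 45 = 991026973.36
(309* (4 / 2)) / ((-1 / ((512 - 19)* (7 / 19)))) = -112248.32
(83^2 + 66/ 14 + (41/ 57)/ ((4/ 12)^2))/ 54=917725/ 7182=127.78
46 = 46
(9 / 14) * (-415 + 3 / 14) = -52263 / 196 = -266.65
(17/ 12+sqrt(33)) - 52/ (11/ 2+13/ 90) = -2.05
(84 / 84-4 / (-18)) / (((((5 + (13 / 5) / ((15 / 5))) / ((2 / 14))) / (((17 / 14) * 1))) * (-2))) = -85 / 4704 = -0.02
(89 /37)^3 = 704969 /50653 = 13.92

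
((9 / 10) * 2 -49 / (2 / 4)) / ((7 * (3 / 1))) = -4.58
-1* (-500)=500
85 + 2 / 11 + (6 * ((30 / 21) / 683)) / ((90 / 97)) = 13441525 / 157773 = 85.20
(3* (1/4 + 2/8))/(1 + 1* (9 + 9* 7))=0.02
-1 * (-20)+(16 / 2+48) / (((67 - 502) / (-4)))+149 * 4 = 268184 / 435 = 616.51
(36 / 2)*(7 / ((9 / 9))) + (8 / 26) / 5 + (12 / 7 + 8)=135.78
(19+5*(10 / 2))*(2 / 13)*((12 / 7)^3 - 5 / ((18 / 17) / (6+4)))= -11459624 / 40131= -285.56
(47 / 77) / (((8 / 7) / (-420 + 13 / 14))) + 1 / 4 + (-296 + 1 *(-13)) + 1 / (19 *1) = -12465219 / 23408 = -532.52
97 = 97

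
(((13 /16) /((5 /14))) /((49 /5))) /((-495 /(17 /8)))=-221 /221760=-0.00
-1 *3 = -3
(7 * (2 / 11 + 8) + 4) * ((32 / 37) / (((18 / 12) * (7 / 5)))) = 215680 / 8547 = 25.23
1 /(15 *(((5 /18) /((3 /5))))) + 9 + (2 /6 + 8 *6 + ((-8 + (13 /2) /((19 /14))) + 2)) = 400901 /7125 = 56.27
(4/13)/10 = 0.03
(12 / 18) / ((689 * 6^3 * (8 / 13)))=0.00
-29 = -29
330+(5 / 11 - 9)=3536 / 11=321.45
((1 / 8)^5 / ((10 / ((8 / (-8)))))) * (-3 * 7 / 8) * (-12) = -63 / 655360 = -0.00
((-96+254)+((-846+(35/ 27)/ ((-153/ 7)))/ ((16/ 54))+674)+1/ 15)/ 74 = -12383107/ 452880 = -27.34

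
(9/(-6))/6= -1/4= -0.25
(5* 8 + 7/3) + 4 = 139/3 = 46.33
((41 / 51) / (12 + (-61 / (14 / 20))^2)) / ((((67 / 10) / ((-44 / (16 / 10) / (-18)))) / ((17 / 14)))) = 78925 / 2696770368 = 0.00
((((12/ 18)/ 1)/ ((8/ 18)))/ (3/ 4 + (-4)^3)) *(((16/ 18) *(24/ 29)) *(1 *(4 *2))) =-1024/ 7337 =-0.14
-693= -693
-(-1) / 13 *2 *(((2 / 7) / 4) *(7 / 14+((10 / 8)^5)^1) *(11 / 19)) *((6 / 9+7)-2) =680119 / 5311488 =0.13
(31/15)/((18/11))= 341/270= 1.26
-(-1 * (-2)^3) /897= -0.01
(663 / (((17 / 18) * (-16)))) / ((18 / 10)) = -195 / 8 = -24.38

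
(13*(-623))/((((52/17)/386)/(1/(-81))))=2044063/162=12617.67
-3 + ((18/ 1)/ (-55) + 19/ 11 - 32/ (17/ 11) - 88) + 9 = -8611/ 85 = -101.31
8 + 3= 11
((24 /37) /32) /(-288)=-1 /14208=-0.00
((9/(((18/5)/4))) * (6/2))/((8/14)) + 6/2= 111/2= 55.50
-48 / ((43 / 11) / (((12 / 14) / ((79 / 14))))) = -6336 / 3397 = -1.87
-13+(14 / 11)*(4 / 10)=-687 / 55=-12.49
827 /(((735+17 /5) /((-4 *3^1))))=-12405 /923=-13.44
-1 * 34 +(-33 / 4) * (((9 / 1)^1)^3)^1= -6048.25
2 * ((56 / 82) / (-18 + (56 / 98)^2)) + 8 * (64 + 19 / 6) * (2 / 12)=14296570 / 159777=89.48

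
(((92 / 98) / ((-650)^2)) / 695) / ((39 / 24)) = 92 / 46761771875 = 0.00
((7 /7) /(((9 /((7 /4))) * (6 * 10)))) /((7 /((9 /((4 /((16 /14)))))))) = 1 /840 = 0.00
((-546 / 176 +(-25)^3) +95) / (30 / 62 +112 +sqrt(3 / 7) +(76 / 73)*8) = -1973327348557789 / 15347602714400 +7000192481297*sqrt(21) / 46042808143200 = -127.88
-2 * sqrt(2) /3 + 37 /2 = 17.56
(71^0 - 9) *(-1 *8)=64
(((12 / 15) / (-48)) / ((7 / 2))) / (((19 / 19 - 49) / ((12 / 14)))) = 0.00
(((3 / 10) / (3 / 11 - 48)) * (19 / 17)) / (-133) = 11 / 208250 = 0.00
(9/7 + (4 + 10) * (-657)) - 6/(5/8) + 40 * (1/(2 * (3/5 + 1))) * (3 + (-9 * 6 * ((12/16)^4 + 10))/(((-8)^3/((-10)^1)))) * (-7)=-19535410581/2293760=-8516.76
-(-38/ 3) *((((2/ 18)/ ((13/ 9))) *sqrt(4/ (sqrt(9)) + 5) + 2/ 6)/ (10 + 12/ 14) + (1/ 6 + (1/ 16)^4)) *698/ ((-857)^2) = 2443 *sqrt(57)/ 85930533 + 85776871/ 36099637248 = 0.00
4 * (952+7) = 3836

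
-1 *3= -3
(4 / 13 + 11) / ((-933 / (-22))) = 1078 / 4043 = 0.27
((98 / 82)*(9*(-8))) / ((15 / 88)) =-103488 / 205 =-504.82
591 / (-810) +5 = 1153 / 270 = 4.27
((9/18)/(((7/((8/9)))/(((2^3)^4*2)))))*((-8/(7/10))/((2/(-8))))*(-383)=-4016046080/441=-9106680.45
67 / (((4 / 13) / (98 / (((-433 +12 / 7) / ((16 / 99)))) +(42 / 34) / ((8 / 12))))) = 395.48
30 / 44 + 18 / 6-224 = -4847 / 22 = -220.32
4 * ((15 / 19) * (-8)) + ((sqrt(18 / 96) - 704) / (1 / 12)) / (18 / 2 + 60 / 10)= -55904 / 95 + sqrt(3) / 5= -588.12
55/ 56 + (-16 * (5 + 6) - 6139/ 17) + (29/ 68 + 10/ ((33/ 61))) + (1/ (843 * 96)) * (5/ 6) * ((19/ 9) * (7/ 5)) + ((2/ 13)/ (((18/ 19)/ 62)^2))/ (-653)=-25165988627868703/ 48561125925312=-518.23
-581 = -581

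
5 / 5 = 1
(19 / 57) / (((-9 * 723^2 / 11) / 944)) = -10384 / 14113683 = -0.00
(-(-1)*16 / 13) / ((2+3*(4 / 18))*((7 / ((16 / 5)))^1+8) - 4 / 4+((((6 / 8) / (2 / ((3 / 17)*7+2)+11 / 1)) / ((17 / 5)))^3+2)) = 48616706110464 / 1112613846658223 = 0.04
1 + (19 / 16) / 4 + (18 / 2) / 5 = 991 / 320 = 3.10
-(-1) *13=13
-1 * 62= -62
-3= -3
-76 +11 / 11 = -75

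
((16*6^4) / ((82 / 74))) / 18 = 42624 / 41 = 1039.61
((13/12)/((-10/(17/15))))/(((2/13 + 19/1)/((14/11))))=-0.01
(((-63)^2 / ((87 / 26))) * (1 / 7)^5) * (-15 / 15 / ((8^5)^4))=-351 / 5734055103162153435136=-0.00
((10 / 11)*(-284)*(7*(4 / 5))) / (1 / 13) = -206752 / 11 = -18795.64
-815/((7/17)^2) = -235535/49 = -4806.84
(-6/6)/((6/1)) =-1/6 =-0.17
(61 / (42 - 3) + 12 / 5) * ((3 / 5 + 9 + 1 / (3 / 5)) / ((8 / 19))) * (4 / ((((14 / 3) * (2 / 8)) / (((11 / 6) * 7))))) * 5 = 2100241 / 90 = 23336.01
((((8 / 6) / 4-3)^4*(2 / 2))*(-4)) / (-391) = 16384 / 31671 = 0.52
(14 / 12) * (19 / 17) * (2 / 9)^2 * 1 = 266 / 4131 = 0.06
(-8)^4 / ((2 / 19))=38912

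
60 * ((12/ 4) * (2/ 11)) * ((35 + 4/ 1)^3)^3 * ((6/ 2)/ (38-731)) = -25047403339051080/ 847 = -29571904768655.35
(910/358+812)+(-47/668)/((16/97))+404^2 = 313814543235/1913152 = 164030.12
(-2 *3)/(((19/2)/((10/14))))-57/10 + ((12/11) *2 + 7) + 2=73599/14630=5.03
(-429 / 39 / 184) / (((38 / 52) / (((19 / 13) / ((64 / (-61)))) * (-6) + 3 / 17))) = -663927 / 950912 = -0.70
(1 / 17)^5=1 / 1419857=0.00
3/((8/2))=3/4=0.75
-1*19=-19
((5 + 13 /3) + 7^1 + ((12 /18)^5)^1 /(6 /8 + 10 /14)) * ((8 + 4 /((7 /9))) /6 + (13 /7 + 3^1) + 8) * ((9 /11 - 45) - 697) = -5474739500 /29889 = -183169.04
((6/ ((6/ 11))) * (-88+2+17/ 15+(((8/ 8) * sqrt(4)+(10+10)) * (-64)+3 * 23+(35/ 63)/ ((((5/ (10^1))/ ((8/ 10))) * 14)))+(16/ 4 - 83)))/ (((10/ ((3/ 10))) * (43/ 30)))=-5207213/ 15050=-345.99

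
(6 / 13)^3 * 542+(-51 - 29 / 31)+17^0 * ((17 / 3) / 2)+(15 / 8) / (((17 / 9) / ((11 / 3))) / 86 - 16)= 150905586877 / 37097338044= 4.07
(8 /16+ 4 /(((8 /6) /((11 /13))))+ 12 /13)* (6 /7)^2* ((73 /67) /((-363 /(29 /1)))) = -1308306 /5164159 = -0.25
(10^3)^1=1000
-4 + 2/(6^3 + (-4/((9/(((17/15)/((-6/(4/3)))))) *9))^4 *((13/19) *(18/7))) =-91067109316103846707/22819600478270923708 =-3.99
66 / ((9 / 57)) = 418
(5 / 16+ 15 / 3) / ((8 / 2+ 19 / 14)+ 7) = 595 / 1384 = 0.43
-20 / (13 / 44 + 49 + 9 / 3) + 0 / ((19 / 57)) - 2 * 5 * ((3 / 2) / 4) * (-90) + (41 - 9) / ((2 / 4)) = 1845943 / 4602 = 401.12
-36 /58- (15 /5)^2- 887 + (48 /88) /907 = -259421780 /289333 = -896.62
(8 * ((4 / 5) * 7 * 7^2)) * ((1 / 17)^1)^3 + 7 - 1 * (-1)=207496 / 24565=8.45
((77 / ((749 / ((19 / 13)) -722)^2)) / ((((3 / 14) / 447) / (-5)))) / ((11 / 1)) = -26356610 / 15848361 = -1.66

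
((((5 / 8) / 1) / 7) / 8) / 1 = 5 / 448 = 0.01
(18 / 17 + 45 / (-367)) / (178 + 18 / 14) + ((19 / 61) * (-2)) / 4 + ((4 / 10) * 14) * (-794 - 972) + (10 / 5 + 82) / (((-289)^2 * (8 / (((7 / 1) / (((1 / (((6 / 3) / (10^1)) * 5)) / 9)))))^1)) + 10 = -4636720696847137 / 469315941377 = -9879.74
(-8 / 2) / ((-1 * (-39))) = -4 / 39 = -0.10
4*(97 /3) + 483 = 1837 /3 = 612.33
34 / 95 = 0.36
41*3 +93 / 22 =2799 / 22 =127.23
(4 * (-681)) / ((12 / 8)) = -1816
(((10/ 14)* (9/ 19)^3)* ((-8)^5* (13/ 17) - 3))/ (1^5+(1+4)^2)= -1552897575/ 21221746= -73.17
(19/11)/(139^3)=19/29541809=0.00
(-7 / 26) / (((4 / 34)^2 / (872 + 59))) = -1883413 / 104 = -18109.74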